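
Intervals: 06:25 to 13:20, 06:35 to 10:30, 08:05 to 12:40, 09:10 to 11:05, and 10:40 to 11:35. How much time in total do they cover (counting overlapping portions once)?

Merged: 06:25-13:20.
Length: 6 h 55 min.

6 h 55 min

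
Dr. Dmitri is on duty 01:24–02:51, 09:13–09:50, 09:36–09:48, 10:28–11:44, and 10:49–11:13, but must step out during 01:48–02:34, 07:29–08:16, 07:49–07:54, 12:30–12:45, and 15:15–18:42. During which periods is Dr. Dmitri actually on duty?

01:24–01:48, 02:34–02:51, 09:13–09:50, 10:28–11:44

First set merges to 01:24–02:51, 09:13–09:50, 10:28–11:44.
Second set merges to 01:48–02:34, 07:29–08:16, 12:30–12:45, 15:15–18:42.
01:24–02:51 with B removed leaves 01:24–01:48, 02:34–02:51.
09:13–09:50 is untouched.
10:28–11:44 is untouched.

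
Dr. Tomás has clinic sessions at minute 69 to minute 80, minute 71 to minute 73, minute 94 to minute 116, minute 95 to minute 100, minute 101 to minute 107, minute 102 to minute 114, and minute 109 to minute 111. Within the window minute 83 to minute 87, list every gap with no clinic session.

minute 83 to minute 87

Covered (merged): minute 69 to minute 80, minute 94 to minute 116.
Uncovered inside minute 83 to minute 87: minute 83 to minute 87.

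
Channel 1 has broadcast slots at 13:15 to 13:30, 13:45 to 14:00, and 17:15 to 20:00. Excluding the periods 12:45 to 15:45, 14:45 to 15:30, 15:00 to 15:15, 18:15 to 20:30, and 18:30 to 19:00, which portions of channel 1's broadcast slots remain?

B, merged: 12:45–15:45, 18:15–20:30.
13:15–13:30: fully covered by B → removed.
13:45–14:00: fully covered by B → removed.
17:15–20:00 minus B → 17:15–18:15.

17:15–18:15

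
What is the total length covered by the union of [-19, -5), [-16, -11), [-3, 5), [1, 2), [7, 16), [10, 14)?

Merged: [-19, -5), [-3, 5), [7, 16).
Lengths: 14 + 8 + 9 = 31.

31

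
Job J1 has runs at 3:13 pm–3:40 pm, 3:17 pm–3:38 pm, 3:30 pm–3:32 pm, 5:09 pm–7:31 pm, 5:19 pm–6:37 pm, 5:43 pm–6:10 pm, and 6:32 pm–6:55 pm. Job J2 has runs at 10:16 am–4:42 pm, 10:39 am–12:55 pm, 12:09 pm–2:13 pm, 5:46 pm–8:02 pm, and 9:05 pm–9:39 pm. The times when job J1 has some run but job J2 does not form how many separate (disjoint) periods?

First set merges to 3:13 pm–3:40 pm, 5:09 pm–7:31 pm.
Second set merges to 10:16 am–4:42 pm, 5:46 pm–8:02 pm, 9:05 pm–9:39 pm.
A \ B = 5:09 pm–5:46 pm.
That is 1 disjoint piece.

1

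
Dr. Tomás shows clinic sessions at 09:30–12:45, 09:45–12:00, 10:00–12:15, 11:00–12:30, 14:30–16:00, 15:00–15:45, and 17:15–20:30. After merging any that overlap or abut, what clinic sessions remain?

09:30–12:45, 14:30–16:00, 17:15–20:30

09:45–12:00 overlaps/touches 09:30–12:45 → extend to 09:30–12:45.
10:00–12:15 overlaps/touches 09:30–12:45 → extend to 09:30–12:45.
11:00–12:30 overlaps/touches 09:30–12:45 → extend to 09:30–12:45.
14:30–16:00 is disjoint → start new block.
15:00–15:45 overlaps/touches 14:30–16:00 → extend to 14:30–16:00.
17:15–20:30 is disjoint → start new block.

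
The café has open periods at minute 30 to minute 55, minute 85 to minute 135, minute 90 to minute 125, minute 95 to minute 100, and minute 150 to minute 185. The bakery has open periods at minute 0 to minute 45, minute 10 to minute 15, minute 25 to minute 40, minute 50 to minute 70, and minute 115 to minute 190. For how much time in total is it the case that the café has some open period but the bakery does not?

A, merged: minute 30 to minute 55, minute 85 to minute 135, minute 150 to minute 185.
B, merged: minute 0 to minute 45, minute 50 to minute 70, minute 115 to minute 190.
A \ B = minute 45 to minute 50, minute 85 to minute 115.
Total: 5 minutes + 30 minutes = 35 minutes.

35 minutes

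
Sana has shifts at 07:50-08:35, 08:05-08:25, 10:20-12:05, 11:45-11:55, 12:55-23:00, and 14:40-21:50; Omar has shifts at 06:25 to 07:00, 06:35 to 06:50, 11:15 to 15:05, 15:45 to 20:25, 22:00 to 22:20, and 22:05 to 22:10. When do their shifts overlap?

First set merges to 07:50–08:35, 10:20–12:05, 12:55–23:00.
Second set merges to 06:25–07:00, 11:15–15:05, 15:45–20:25, 22:00–22:20.
07:50–08:35 falls entirely outside B.
10:20–12:05 overlaps B on 11:15–12:05.
12:55–23:00 overlaps B on 12:55–15:05, 15:45–20:25, 22:00–22:20.

11:15–12:05, 12:55–15:05, 15:45–20:25, 22:00–22:20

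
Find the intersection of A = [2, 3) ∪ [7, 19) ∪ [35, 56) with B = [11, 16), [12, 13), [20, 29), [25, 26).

Merge the second list: [11, 16), [20, 29).
[2, 3): no overlap with the second set.
[7, 19) meets the second set on [11, 16).
[35, 56): no overlap with the second set.

[11, 16)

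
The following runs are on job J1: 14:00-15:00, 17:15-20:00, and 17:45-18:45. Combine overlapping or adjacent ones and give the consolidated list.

14:00–15:00, 17:15–20:00

17:15–20:00 is disjoint → start new block.
17:45–18:45 overlaps/touches 17:15–20:00 → extend to 17:15–20:00.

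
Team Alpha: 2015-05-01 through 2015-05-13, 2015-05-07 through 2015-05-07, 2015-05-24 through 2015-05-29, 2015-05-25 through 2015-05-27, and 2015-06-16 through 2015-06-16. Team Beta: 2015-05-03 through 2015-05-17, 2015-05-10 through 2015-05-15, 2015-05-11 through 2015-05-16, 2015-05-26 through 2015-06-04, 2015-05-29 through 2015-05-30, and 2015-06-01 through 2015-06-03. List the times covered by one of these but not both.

First set merges to 2015-05-01 through 2015-05-13, 2015-05-24 through 2015-05-29, 2015-06-16 through 2015-06-16.
Second set merges to 2015-05-03 through 2015-05-17, 2015-05-26 through 2015-06-04.
A but not B: 2015-05-01 through 2015-05-02, 2015-05-24 through 2015-05-25, 2015-06-16 through 2015-06-16.
B but not A: 2015-05-14 through 2015-05-17, 2015-05-30 through 2015-06-04.
Combining gives A △ B.

2015-05-01 through 2015-05-02, 2015-05-14 through 2015-05-17, 2015-05-24 through 2015-05-25, 2015-05-30 through 2015-06-04, 2015-06-16 through 2015-06-16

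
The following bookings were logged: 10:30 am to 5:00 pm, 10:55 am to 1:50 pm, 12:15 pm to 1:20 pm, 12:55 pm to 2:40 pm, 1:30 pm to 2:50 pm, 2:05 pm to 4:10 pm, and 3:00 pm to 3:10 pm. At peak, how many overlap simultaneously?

4

Sweep endpoints in order; track running count of active intervals.
Peak of 4 reached at 12:55 pm.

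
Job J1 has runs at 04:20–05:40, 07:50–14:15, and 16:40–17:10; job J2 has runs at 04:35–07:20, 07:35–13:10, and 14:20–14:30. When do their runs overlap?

04:35–05:40, 07:50–13:10

04:20–05:40 overlaps B on 04:35–05:40.
07:50–14:15 overlaps B on 07:50–13:10.
16:40–17:10 falls entirely outside B.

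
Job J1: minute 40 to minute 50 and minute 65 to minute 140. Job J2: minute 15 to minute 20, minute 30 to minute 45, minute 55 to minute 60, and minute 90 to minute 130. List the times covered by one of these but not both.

minute 15 to minute 20, minute 30 to minute 40, minute 45 to minute 50, minute 55 to minute 60, minute 65 to minute 90, minute 130 to minute 140

A \ B = minute 45 to minute 50, minute 65 to minute 90, minute 130 to minute 140.
B \ A = minute 15 to minute 20, minute 30 to minute 40, minute 55 to minute 60.
Union of the two gives the symmetric difference.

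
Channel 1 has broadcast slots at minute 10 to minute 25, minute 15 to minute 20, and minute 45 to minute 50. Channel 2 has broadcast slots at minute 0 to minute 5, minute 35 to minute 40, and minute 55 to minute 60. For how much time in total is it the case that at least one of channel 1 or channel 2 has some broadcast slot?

35 minutes

First set merges to minute 10 to minute 25, minute 45 to minute 50.
A ∪ B = minute 0 to minute 5, minute 10 to minute 25, minute 35 to minute 40, minute 45 to minute 50, minute 55 to minute 60.
Total: 5 minutes + 15 minutes + 5 minutes + 5 minutes + 5 minutes = 35 minutes.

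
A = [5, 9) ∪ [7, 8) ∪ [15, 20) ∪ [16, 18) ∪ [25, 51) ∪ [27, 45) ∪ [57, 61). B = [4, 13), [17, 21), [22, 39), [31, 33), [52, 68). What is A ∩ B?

First set merges to [5, 9), [15, 20), [25, 51), [57, 61).
Second set merges to [4, 13), [17, 21), [22, 39), [52, 68).
[5, 9) overlaps B on [5, 9).
[15, 20) overlaps B on [17, 20).
[25, 51) overlaps B on [25, 39).
[57, 61) overlaps B on [57, 61).

[5, 9) ∪ [17, 20) ∪ [25, 39) ∪ [57, 61)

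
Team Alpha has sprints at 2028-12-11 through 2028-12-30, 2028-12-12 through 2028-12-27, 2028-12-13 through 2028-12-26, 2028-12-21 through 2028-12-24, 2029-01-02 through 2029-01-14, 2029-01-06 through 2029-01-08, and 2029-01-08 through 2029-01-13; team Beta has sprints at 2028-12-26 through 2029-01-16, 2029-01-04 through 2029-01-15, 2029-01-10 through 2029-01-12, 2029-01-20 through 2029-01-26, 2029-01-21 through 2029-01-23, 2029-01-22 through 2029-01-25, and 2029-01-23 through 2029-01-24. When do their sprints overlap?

A, merged: 2028-12-11 through 2028-12-30, 2029-01-02 through 2029-01-14.
B, merged: 2028-12-26 through 2029-01-16, 2029-01-20 through 2029-01-26.
2028-12-11 through 2028-12-30 meets the second set on 2028-12-26 through 2028-12-30.
2029-01-02 through 2029-01-14 meets the second set on 2029-01-02 through 2029-01-14.

2028-12-26 through 2028-12-30, 2029-01-02 through 2029-01-14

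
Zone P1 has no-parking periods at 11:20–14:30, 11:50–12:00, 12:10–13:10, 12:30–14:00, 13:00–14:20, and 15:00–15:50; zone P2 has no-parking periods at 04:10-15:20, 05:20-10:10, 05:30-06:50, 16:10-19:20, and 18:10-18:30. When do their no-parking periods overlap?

11:20–14:30, 15:00–15:20

A, merged: 11:20–14:30, 15:00–15:50.
B, merged: 04:10–15:20, 16:10–19:20.
11:20–14:30 meets the second set on 11:20–14:30.
15:00–15:50 meets the second set on 15:00–15:20.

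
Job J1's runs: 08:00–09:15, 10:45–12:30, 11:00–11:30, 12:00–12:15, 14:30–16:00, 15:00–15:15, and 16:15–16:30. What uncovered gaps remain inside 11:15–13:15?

Covered (merged): 08:00–09:15, 10:45–12:30, 14:30–16:00, 16:15–16:30.
Uncovered inside 11:15–13:15: 12:30–13:15.

12:30–13:15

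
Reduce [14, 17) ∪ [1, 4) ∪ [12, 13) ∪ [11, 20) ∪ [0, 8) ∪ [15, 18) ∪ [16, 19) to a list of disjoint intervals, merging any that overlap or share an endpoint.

Sort by start: [0, 8), [1, 4), [11, 20), [12, 13), [14, 17), [15, 18), [16, 19).
[1, 4) overlaps/touches [0, 8) → extend to [0, 8).
[11, 20) is disjoint → start new block.
[12, 13) overlaps/touches [11, 20) → extend to [11, 20).
[14, 17) overlaps/touches [11, 20) → extend to [11, 20).
[15, 18) overlaps/touches [11, 20) → extend to [11, 20).
[16, 19) overlaps/touches [11, 20) → extend to [11, 20).

[0, 8) ∪ [11, 20)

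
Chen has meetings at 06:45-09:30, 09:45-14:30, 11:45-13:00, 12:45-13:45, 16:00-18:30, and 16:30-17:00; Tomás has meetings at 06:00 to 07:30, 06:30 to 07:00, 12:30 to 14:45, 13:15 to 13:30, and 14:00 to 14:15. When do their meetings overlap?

First set merges to 06:45-09:30, 09:45-14:30, 16:00-18:30.
Second set merges to 06:00-07:30, 12:30-14:45.
06:45-09:30 ∩ B → 06:45-07:30.
09:45-14:30 ∩ B → 12:30-14:30.
16:00-18:30 meets no B interval.

06:45-07:30, 12:30-14:30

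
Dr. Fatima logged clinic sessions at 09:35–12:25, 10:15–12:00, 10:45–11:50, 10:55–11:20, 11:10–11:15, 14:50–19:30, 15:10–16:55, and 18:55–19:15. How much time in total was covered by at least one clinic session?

Merged: 09:35–12:25, 14:50–19:30.
Lengths: 2 h 50 min + 4 h 40 min = 7 h 30 min.

7 h 30 min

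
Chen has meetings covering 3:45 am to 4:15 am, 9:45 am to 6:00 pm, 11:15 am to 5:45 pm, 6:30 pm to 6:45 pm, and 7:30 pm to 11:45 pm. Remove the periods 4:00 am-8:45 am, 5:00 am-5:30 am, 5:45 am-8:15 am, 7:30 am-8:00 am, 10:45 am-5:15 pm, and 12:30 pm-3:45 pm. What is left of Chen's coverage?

A, merged: 3:45 am–4:15 am, 9:45 am–6:00 pm, 6:30 pm–6:45 pm, 7:30 pm–11:45 pm.
B, merged: 4:00 am–8:45 am, 10:45 am–5:15 pm.
3:45 am–4:15 am with B removed leaves 3:45 am–4:00 am.
9:45 am–6:00 pm with B removed leaves 9:45 am–10:45 am, 5:15 pm–6:00 pm.
6:30 pm–6:45 pm is untouched.
7:30 pm–11:45 pm is untouched.

3:45 am–4:00 am, 9:45 am–10:45 am, 5:15 pm–6:00 pm, 6:30 pm–6:45 pm, 7:30 pm–11:45 pm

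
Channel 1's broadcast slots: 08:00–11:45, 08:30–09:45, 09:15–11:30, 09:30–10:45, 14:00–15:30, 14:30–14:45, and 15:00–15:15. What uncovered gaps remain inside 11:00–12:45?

11:45-12:45

Covered (merged): 08:00-11:45, 14:00-15:30.
Gaps within 11:00-12:45: 11:45-12:45.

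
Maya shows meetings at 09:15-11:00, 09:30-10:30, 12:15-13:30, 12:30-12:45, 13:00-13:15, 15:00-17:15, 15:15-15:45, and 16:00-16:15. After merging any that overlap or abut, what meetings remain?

09:30-10:30 overlaps/touches 09:15-11:00 → extend to 09:15-11:00.
12:15-13:30 is disjoint → start new block.
12:30-12:45 overlaps/touches 12:15-13:30 → extend to 12:15-13:30.
13:00-13:15 overlaps/touches 12:15-13:30 → extend to 12:15-13:30.
15:00-17:15 is disjoint → start new block.
15:15-15:45 overlaps/touches 15:00-17:15 → extend to 15:00-17:15.
16:00-16:15 overlaps/touches 15:00-17:15 → extend to 15:00-17:15.

09:15-11:00, 12:15-13:30, 15:00-17:15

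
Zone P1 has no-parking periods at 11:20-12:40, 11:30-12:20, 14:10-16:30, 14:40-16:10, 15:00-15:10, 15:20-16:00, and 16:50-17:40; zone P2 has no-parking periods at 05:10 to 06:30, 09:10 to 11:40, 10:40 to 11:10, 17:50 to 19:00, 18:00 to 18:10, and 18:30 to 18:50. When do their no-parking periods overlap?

Merge the first list: 11:20-12:40, 14:10-16:30, 16:50-17:40.
Merge the second list: 05:10-06:30, 09:10-11:40, 17:50-19:00.
11:20-12:40 meets the second set on 11:20-11:40.
14:10-16:30: no overlap with the second set.
16:50-17:40: no overlap with the second set.

11:20-11:40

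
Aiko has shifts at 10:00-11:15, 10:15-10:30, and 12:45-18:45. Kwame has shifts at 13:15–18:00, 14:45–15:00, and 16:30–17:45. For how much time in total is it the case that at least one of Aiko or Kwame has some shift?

7 h 15 min

First set merges to 10:00-11:15, 12:45-18:45.
Second set merges to 13:15-18:00.
A ∪ B = 10:00-11:15, 12:45-18:45.
Total: 1 h 15 min + 6 h = 7 h 15 min.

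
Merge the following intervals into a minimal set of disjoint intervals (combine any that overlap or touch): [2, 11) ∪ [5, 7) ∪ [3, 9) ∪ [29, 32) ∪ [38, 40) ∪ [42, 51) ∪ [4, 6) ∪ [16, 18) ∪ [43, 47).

[2, 11) ∪ [16, 18) ∪ [29, 32) ∪ [38, 40) ∪ [42, 51)

Sort by start: [2, 11), [3, 9), [4, 6), [5, 7), [16, 18), [29, 32), [38, 40), [42, 51), [43, 47).
[3, 9) overlaps/touches [2, 11) → extend to [2, 11).
[4, 6) overlaps/touches [2, 11) → extend to [2, 11).
[5, 7) overlaps/touches [2, 11) → extend to [2, 11).
[16, 18) is disjoint → start new block.
[29, 32) is disjoint → start new block.
[38, 40) is disjoint → start new block.
[42, 51) is disjoint → start new block.
[43, 47) overlaps/touches [42, 51) → extend to [42, 51).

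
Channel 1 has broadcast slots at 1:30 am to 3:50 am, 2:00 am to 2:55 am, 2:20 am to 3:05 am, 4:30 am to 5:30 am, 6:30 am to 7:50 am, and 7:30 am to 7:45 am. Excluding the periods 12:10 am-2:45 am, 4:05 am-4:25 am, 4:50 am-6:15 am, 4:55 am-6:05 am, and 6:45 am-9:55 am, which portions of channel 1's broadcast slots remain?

A, merged: 1:30 am–3:50 am, 4:30 am–5:30 am, 6:30 am–7:50 am.
B, merged: 12:10 am–2:45 am, 4:05 am–4:25 am, 4:50 am–6:15 am, 6:45 am–9:55 am.
1:30 am–3:50 am with B removed leaves 2:45 am–3:50 am.
4:30 am–5:30 am with B removed leaves 4:30 am–4:50 am.
6:30 am–7:50 am with B removed leaves 6:30 am–6:45 am.

2:45 am–3:50 am, 4:30 am–4:50 am, 6:30 am–6:45 am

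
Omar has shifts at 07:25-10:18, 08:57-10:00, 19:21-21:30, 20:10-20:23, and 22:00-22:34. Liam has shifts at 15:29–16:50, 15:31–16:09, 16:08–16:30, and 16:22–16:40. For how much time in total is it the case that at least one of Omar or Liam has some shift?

6 h 57 min

Merge the first list: 07:25–10:18, 19:21–21:30, 22:00–22:34.
Merge the second list: 15:29–16:50.
A ∪ B = 07:25–10:18, 15:29–16:50, 19:21–21:30, 22:00–22:34.
Total: 2 h 53 min + 1 h 21 min + 2 h 9 min + 34 min = 6 h 57 min.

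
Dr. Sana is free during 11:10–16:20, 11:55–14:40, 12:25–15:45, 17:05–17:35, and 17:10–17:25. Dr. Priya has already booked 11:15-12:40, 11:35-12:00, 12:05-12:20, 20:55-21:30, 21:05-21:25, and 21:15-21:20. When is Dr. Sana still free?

Merge the first list: 11:10–16:20, 17:05–17:35.
Merge the second list: 11:15–12:40, 20:55–21:30.
11:10–16:20 minus B → 11:10–11:15, 12:40–16:20.
17:05–17:35: no B overlap → unchanged.

11:10–11:15, 12:40–16:20, 17:05–17:35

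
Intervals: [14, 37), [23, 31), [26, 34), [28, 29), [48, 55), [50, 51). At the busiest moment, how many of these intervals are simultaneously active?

Sweep endpoints in order; track running count of active intervals.
Peak of 4 reached at 28.

4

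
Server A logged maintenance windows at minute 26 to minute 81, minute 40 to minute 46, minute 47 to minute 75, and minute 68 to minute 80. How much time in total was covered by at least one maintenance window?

55 minutes

Merged: minute 26 to minute 81.
Length: 55 minutes.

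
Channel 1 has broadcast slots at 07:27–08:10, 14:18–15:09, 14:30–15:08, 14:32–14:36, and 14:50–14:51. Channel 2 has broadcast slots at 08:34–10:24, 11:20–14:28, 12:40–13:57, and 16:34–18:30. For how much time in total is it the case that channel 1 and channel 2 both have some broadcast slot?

10 min

Merge the first list: 07:27–08:10, 14:18–15:09.
Merge the second list: 08:34–10:24, 11:20–14:28, 16:34–18:30.
A ∩ B = 14:18–14:28.
Total: 10 min.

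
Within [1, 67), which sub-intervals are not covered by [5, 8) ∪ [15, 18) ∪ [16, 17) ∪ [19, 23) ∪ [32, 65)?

[1, 5) ∪ [8, 15) ∪ [18, 19) ∪ [23, 32) ∪ [65, 67)

Covered (merged): [5, 8), [15, 18), [19, 23), [32, 65).
Uncovered inside [1, 67): [1, 5), [8, 15), [18, 19), [23, 32), [65, 67).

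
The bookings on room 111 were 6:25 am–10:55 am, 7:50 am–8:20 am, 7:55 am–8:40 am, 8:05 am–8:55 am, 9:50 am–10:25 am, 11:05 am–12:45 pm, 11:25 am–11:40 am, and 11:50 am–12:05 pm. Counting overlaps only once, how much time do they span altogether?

6 h 10 min

Merged: 6:25 am-10:55 am, 11:05 am-12:45 pm.
Lengths: 4 h 30 min + 1 h 40 min = 6 h 10 min.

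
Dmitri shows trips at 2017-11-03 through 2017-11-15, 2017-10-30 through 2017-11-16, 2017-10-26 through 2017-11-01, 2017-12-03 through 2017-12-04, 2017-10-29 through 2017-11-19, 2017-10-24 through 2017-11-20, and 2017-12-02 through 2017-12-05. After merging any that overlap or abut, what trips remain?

2017-10-24 through 2017-11-20, 2017-12-02 through 2017-12-05

Sort by start: 2017-10-24 through 2017-11-20, 2017-10-26 through 2017-11-01, 2017-10-29 through 2017-11-19, 2017-10-30 through 2017-11-16, 2017-11-03 through 2017-11-15, 2017-12-02 through 2017-12-05, 2017-12-03 through 2017-12-04.
2017-10-26 through 2017-11-01 overlaps/touches 2017-10-24 through 2017-11-20 → extend to 2017-10-24 through 2017-11-20.
2017-10-29 through 2017-11-19 overlaps/touches 2017-10-24 through 2017-11-20 → extend to 2017-10-24 through 2017-11-20.
2017-10-30 through 2017-11-16 overlaps/touches 2017-10-24 through 2017-11-20 → extend to 2017-10-24 through 2017-11-20.
2017-11-03 through 2017-11-15 overlaps/touches 2017-10-24 through 2017-11-20 → extend to 2017-10-24 through 2017-11-20.
2017-12-02 through 2017-12-05 is disjoint → start new block.
2017-12-03 through 2017-12-04 overlaps/touches 2017-12-02 through 2017-12-05 → extend to 2017-12-02 through 2017-12-05.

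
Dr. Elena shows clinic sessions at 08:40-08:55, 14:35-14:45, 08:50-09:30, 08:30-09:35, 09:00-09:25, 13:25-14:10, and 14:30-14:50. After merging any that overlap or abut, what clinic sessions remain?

08:30-09:35, 13:25-14:10, 14:30-14:50

Sort by start: 08:30-09:35, 08:40-08:55, 08:50-09:30, 09:00-09:25, 13:25-14:10, 14:30-14:50, 14:35-14:45.
08:40-08:55 overlaps/touches 08:30-09:35 → extend to 08:30-09:35.
08:50-09:30 overlaps/touches 08:30-09:35 → extend to 08:30-09:35.
09:00-09:25 overlaps/touches 08:30-09:35 → extend to 08:30-09:35.
13:25-14:10 is disjoint → start new block.
14:30-14:50 is disjoint → start new block.
14:35-14:45 overlaps/touches 14:30-14:50 → extend to 14:30-14:50.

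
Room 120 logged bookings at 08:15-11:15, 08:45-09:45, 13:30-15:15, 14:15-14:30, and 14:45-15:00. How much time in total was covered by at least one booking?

Merged: 08:15–11:15, 13:30–15:15.
Lengths: 3 h + 1 h 45 min = 4 h 45 min.

4 h 45 min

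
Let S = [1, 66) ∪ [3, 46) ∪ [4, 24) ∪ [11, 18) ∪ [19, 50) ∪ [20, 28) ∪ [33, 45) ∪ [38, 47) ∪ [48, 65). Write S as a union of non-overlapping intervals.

[1, 66)

[3, 46) overlaps/touches [1, 66) → extend to [1, 66).
[4, 24) overlaps/touches [1, 66) → extend to [1, 66).
[11, 18) overlaps/touches [1, 66) → extend to [1, 66).
[19, 50) overlaps/touches [1, 66) → extend to [1, 66).
[20, 28) overlaps/touches [1, 66) → extend to [1, 66).
[33, 45) overlaps/touches [1, 66) → extend to [1, 66).
[38, 47) overlaps/touches [1, 66) → extend to [1, 66).
[48, 65) overlaps/touches [1, 66) → extend to [1, 66).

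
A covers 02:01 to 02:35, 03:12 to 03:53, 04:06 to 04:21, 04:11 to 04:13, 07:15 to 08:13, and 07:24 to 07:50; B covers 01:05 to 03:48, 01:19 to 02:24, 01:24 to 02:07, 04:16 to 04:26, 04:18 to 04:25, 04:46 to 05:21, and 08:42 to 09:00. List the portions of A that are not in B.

03:48-03:53, 04:06-04:16, 07:15-08:13

A, merged: 02:01-02:35, 03:12-03:53, 04:06-04:21, 07:15-08:13.
B, merged: 01:05-03:48, 04:16-04:26, 04:46-05:21, 08:42-09:00.
02:01-02:35: fully covered by B → removed.
03:12-03:53 minus B → 03:48-03:53.
04:06-04:21 minus B → 04:06-04:16.
07:15-08:13: no B overlap → unchanged.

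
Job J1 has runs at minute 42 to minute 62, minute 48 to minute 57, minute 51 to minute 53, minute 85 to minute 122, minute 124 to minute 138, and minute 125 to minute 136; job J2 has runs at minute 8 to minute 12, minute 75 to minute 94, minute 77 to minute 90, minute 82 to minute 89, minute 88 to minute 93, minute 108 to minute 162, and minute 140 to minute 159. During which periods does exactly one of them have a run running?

First set merges to minute 42 to minute 62, minute 85 to minute 122, minute 124 to minute 138.
Second set merges to minute 8 to minute 12, minute 75 to minute 94, minute 108 to minute 162.
A but not B: minute 42 to minute 62, minute 94 to minute 108.
B but not A: minute 8 to minute 12, minute 75 to minute 85, minute 122 to minute 124, minute 138 to minute 162.
Combining gives A △ B.

minute 8 to minute 12, minute 42 to minute 62, minute 75 to minute 85, minute 94 to minute 108, minute 122 to minute 124, minute 138 to minute 162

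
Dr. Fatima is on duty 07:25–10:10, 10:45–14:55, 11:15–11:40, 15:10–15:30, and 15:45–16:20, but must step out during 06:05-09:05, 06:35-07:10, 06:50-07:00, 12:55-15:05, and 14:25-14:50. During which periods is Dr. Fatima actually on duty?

09:05–10:10, 10:45–12:55, 15:10–15:30, 15:45–16:20

Merge the first list: 07:25–10:10, 10:45–14:55, 15:10–15:30, 15:45–16:20.
Merge the second list: 06:05–09:05, 12:55–15:05.
07:25–10:10 minus B → 09:05–10:10.
10:45–14:55 minus B → 10:45–12:55.
15:10–15:30: no B overlap → unchanged.
15:45–16:20: no B overlap → unchanged.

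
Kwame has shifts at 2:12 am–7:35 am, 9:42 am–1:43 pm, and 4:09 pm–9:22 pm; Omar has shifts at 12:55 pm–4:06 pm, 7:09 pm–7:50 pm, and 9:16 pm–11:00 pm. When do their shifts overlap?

12:55 pm–1:43 pm, 7:09 pm–7:50 pm, 9:16 pm–9:22 pm

2:12 am–7:35 am: no overlap with the second set.
9:42 am–1:43 pm meets the second set on 12:55 pm–1:43 pm.
4:09 pm–9:22 pm meets the second set on 7:09 pm–7:50 pm, 9:16 pm–9:22 pm.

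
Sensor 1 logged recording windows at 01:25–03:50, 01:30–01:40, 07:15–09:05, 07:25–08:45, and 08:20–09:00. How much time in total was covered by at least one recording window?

Merged: 01:25-03:50, 07:15-09:05.
Lengths: 2 h 25 min + 1 h 50 min = 4 h 15 min.

4 h 15 min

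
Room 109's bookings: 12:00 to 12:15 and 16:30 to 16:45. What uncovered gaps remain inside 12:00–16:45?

Covered (merged): 12:00–12:15, 16:30–16:45.
Uncovered inside 12:00–16:45: 12:15–16:30.

12:15–16:30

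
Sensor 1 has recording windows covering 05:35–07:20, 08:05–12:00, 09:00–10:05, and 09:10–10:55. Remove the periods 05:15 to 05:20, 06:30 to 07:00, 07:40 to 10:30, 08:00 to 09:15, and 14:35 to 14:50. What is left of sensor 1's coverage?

First set merges to 05:35-07:20, 08:05-12:00.
Second set merges to 05:15-05:20, 06:30-07:00, 07:40-10:30, 14:35-14:50.
05:35-07:20 minus B → 05:35-06:30, 07:00-07:20.
08:05-12:00 minus B → 10:30-12:00.

05:35-06:30, 07:00-07:20, 10:30-12:00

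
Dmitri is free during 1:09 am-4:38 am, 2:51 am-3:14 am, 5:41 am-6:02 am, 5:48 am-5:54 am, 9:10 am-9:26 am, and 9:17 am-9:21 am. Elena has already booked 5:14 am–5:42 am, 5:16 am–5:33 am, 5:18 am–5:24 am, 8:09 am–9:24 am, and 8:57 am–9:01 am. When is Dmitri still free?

Merge the first list: 1:09 am–4:38 am, 5:41 am–6:02 am, 9:10 am–9:26 am.
Merge the second list: 5:14 am–5:42 am, 8:09 am–9:24 am.
1:09 am–4:38 am is untouched.
5:41 am–6:02 am with B removed leaves 5:42 am–6:02 am.
9:10 am–9:26 am with B removed leaves 9:24 am–9:26 am.

1:09 am–4:38 am, 5:42 am–6:02 am, 9:24 am–9:26 am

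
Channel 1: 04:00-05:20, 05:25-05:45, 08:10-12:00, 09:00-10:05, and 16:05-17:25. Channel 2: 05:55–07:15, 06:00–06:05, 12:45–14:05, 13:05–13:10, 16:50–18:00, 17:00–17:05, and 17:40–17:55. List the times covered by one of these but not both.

04:00–05:20, 05:25–05:45, 05:55–07:15, 08:10–12:00, 12:45–14:05, 16:05–16:50, 17:25–18:00

A, merged: 04:00–05:20, 05:25–05:45, 08:10–12:00, 16:05–17:25.
B, merged: 05:55–07:15, 12:45–14:05, 16:50–18:00.
A but not B: 04:00–05:20, 05:25–05:45, 08:10–12:00, 16:05–16:50.
B but not A: 05:55–07:15, 12:45–14:05, 17:25–18:00.
Combining gives A △ B.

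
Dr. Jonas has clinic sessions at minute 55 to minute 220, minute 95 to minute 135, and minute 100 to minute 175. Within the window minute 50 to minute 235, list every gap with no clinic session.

minute 50 to minute 55, minute 220 to minute 235

Covered (merged): minute 55 to minute 220.
Uncovered inside minute 50 to minute 235: minute 50 to minute 55, minute 220 to minute 235.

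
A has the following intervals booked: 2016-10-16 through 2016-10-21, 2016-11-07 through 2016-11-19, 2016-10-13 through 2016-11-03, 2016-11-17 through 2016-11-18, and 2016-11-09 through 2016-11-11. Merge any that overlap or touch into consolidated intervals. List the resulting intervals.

Sort by start: 2016-10-13 through 2016-11-03, 2016-10-16 through 2016-10-21, 2016-11-07 through 2016-11-19, 2016-11-09 through 2016-11-11, 2016-11-17 through 2016-11-18.
2016-10-16 through 2016-10-21 overlaps/touches 2016-10-13 through 2016-11-03 → extend to 2016-10-13 through 2016-11-03.
2016-11-07 through 2016-11-19 is disjoint → start new block.
2016-11-09 through 2016-11-11 overlaps/touches 2016-11-07 through 2016-11-19 → extend to 2016-11-07 through 2016-11-19.
2016-11-17 through 2016-11-18 overlaps/touches 2016-11-07 through 2016-11-19 → extend to 2016-11-07 through 2016-11-19.

2016-10-13 through 2016-11-03, 2016-11-07 through 2016-11-19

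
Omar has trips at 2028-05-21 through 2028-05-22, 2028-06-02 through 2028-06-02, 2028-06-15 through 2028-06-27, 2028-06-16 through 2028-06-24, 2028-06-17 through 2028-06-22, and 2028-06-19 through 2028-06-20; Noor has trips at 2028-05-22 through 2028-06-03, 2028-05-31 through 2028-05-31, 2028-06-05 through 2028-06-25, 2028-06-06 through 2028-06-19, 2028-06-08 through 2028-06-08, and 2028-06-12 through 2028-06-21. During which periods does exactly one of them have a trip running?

2028-05-21 through 2028-05-21, 2028-05-23 through 2028-06-01, 2028-06-03 through 2028-06-03, 2028-06-05 through 2028-06-14, 2028-06-26 through 2028-06-27

Merge the first list: 2028-05-21 through 2028-05-22, 2028-06-02 through 2028-06-02, 2028-06-15 through 2028-06-27.
Merge the second list: 2028-05-22 through 2028-06-03, 2028-06-05 through 2028-06-25.
A but not B: 2028-05-21 through 2028-05-21, 2028-06-26 through 2028-06-27.
B but not A: 2028-05-23 through 2028-06-01, 2028-06-03 through 2028-06-03, 2028-06-05 through 2028-06-14.
Combining gives A △ B.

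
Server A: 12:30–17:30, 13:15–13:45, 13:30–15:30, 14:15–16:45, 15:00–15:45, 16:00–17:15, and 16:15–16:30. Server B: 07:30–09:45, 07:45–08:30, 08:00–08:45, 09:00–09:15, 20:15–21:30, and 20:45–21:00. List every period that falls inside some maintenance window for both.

none

A, merged: 12:30-17:30.
B, merged: 07:30-09:45, 20:15-21:30.
12:30-17:30: no overlap with the second set.
No overlap.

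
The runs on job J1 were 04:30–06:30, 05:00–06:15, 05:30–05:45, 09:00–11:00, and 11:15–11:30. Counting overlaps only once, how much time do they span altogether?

Merged: 04:30–06:30, 09:00–11:00, 11:15–11:30.
Lengths: 2 h + 2 h + 15 min = 4 h 15 min.

4 h 15 min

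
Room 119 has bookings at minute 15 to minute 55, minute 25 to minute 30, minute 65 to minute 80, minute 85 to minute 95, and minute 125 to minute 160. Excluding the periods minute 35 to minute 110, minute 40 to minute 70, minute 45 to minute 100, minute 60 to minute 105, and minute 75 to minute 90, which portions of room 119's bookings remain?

A, merged: minute 15 to minute 55, minute 65 to minute 80, minute 85 to minute 95, minute 125 to minute 160.
B, merged: minute 35 to minute 110.
minute 15 to minute 55 minus B → minute 15 to minute 35.
minute 65 to minute 80: fully covered by B → removed.
minute 85 to minute 95: fully covered by B → removed.
minute 125 to minute 160: no B overlap → unchanged.

minute 15 to minute 35, minute 125 to minute 160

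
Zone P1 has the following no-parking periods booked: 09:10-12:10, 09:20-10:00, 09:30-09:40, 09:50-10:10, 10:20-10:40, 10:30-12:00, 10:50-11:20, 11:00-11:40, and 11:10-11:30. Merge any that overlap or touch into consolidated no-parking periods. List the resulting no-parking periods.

09:20–10:00 overlaps/touches 09:10–12:10 → extend to 09:10–12:10.
09:30–09:40 overlaps/touches 09:10–12:10 → extend to 09:10–12:10.
09:50–10:10 overlaps/touches 09:10–12:10 → extend to 09:10–12:10.
10:20–10:40 overlaps/touches 09:10–12:10 → extend to 09:10–12:10.
10:30–12:00 overlaps/touches 09:10–12:10 → extend to 09:10–12:10.
10:50–11:20 overlaps/touches 09:10–12:10 → extend to 09:10–12:10.
11:00–11:40 overlaps/touches 09:10–12:10 → extend to 09:10–12:10.
11:10–11:30 overlaps/touches 09:10–12:10 → extend to 09:10–12:10.

09:10–12:10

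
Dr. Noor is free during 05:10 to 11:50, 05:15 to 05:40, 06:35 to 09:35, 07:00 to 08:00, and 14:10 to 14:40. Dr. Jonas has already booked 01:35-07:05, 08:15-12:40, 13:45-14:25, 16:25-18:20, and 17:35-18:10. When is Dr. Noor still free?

Merge the first list: 05:10-11:50, 14:10-14:40.
Merge the second list: 01:35-07:05, 08:15-12:40, 13:45-14:25, 16:25-18:20.
05:10-11:50 \ B = 07:05-08:15.
14:10-14:40 \ B = 14:25-14:40.

07:05-08:15, 14:25-14:40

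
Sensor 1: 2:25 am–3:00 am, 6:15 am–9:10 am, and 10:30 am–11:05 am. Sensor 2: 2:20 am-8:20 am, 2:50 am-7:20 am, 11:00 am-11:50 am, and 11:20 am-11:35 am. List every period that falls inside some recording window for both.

2:25 am-3:00 am, 6:15 am-8:20 am, 11:00 am-11:05 am

B, merged: 2:20 am-8:20 am, 11:00 am-11:50 am.
2:25 am-3:00 am ∩ B → 2:25 am-3:00 am.
6:15 am-9:10 am ∩ B → 6:15 am-8:20 am.
10:30 am-11:05 am ∩ B → 11:00 am-11:05 am.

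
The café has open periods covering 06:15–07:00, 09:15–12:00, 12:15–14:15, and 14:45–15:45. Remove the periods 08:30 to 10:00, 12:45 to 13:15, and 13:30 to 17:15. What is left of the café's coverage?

06:15–07:00, 10:00–12:00, 12:15–12:45, 13:15–13:30

06:15–07:00: nothing removed.
09:15–12:00 \ B = 10:00–12:00.
12:15–14:15 \ B = 12:15–12:45, 13:15–13:30.
14:45–15:45: entirely removed.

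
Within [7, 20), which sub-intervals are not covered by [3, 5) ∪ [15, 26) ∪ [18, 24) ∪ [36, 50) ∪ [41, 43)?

[7, 15)

After merging, the occupied span is [3, 5), [15, 26), [36, 50).
Gaps within [7, 20): [7, 15).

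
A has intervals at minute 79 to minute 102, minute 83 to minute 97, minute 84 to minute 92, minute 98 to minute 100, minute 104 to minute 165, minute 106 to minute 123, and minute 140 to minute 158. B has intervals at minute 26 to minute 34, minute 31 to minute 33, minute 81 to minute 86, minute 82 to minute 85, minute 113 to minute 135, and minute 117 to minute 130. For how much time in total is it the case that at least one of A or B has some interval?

92 minutes

A, merged: minute 79 to minute 102, minute 104 to minute 165.
B, merged: minute 26 to minute 34, minute 81 to minute 86, minute 113 to minute 135.
A ∪ B = minute 26 to minute 34, minute 79 to minute 102, minute 104 to minute 165.
Total: 8 minutes + 23 minutes + 61 minutes = 92 minutes.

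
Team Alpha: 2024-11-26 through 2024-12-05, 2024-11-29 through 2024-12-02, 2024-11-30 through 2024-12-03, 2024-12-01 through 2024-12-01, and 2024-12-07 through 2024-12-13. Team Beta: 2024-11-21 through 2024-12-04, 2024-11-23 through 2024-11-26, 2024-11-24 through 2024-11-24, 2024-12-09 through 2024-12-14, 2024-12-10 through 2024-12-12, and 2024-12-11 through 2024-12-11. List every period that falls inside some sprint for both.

2024-11-26 through 2024-12-04, 2024-12-09 through 2024-12-13

First set merges to 2024-11-26 through 2024-12-05, 2024-12-07 through 2024-12-13.
Second set merges to 2024-11-21 through 2024-12-04, 2024-12-09 through 2024-12-14.
2024-11-26 through 2024-12-05 overlaps B on 2024-11-26 through 2024-12-04.
2024-12-07 through 2024-12-13 overlaps B on 2024-12-09 through 2024-12-13.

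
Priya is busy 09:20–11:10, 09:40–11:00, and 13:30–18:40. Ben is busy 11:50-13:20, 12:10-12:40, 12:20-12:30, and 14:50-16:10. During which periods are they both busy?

Merge the first list: 09:20–11:10, 13:30–18:40.
Merge the second list: 11:50–13:20, 14:50–16:10.
09:20–11:10: no overlap with the second set.
13:30–18:40 meets the second set on 14:50–16:10.

14:50–16:10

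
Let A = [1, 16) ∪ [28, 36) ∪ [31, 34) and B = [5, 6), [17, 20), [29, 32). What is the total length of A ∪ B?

Merge the first list: [1, 16), [28, 36).
A ∪ B = [1, 16), [17, 20), [28, 36).
Total: 15 + 3 + 8 = 26.

26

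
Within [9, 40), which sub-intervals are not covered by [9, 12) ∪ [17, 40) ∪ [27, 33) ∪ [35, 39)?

[12, 17)

After merging, the occupied span is [9, 12), [17, 40).
Complement within [9, 40): [12, 17).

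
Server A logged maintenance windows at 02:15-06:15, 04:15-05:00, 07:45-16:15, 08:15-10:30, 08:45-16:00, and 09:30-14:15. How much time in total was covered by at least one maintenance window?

12 h 30 min

Merged: 02:15-06:15, 07:45-16:15.
Lengths: 4 h + 8 h 30 min = 12 h 30 min.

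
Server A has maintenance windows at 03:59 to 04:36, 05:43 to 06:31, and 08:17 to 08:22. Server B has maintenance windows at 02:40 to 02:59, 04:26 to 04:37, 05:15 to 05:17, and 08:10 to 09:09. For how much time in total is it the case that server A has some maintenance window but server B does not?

A \ B = 03:59–04:26, 05:43–06:31.
Total: 27 min + 48 min = 1 h 15 min.

1 h 15 min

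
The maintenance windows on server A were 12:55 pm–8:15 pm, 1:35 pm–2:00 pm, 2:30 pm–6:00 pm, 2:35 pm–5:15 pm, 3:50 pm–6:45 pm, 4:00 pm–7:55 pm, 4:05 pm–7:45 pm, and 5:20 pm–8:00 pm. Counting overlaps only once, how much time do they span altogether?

Merged: 12:55 pm–8:15 pm.
Length: 7 h 20 min.

7 h 20 min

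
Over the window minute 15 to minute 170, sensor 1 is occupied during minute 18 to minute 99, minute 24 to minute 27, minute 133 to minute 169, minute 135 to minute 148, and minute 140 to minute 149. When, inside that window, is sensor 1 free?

minute 15 to minute 18, minute 99 to minute 133, minute 169 to minute 170

After merging, the occupied span is minute 18 to minute 99, minute 133 to minute 169.
Complement within minute 15 to minute 170: minute 15 to minute 18, minute 99 to minute 133, minute 169 to minute 170.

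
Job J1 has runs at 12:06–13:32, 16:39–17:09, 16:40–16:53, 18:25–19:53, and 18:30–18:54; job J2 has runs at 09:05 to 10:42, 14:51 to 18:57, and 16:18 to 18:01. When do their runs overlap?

16:39-17:09, 18:25-18:57

Merge the first list: 12:06-13:32, 16:39-17:09, 18:25-19:53.
Merge the second list: 09:05-10:42, 14:51-18:57.
12:06-13:32: no overlap with the second set.
16:39-17:09 meets the second set on 16:39-17:09.
18:25-19:53 meets the second set on 18:25-18:57.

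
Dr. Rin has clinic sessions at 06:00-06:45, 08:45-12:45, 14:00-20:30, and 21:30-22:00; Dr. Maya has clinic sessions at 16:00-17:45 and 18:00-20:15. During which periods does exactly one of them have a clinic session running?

06:00–06:45, 08:45–12:45, 14:00–16:00, 17:45–18:00, 20:15–20:30, 21:30–22:00

A but not B: 06:00–06:45, 08:45–12:45, 14:00–16:00, 17:45–18:00, 20:15–20:30, 21:30–22:00.
B but not A: none.
Combining gives A △ B.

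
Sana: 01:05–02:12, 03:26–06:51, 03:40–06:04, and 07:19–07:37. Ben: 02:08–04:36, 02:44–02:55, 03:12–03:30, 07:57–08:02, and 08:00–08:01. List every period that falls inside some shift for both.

Merge the first list: 01:05-02:12, 03:26-06:51, 07:19-07:37.
Merge the second list: 02:08-04:36, 07:57-08:02.
01:05-02:12 meets the second set on 02:08-02:12.
03:26-06:51 meets the second set on 03:26-04:36.
07:19-07:37: no overlap with the second set.

02:08-02:12, 03:26-04:36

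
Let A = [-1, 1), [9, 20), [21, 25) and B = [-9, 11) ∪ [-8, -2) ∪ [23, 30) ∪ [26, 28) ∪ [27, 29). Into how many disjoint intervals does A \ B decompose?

2

Second set merges to [-9, 11), [23, 30).
A \ B = [11, 20), [21, 23).
That is 2 disjoint pieces.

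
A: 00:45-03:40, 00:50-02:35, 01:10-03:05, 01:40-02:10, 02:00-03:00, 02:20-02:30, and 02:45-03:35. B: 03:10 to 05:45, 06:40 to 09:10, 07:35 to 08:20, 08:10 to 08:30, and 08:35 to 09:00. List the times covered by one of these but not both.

A, merged: 00:45–03:40.
B, merged: 03:10–05:45, 06:40–09:10.
Only in the first: 00:45–03:10.
Only in the second: 03:40–05:45, 06:40–09:10.
Together these are the periods covered by exactly one.

00:45–03:10, 03:40–05:45, 06:40–09:10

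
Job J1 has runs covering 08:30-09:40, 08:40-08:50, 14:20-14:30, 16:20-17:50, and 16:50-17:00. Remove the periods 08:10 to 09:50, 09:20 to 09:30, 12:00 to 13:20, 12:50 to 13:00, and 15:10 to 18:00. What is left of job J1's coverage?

A, merged: 08:30–09:40, 14:20–14:30, 16:20–17:50.
B, merged: 08:10–09:50, 12:00–13:20, 15:10–18:00.
08:30–09:40: fully covered by B → removed.
14:20–14:30: no B overlap → unchanged.
16:20–17:50: fully covered by B → removed.

14:20–14:30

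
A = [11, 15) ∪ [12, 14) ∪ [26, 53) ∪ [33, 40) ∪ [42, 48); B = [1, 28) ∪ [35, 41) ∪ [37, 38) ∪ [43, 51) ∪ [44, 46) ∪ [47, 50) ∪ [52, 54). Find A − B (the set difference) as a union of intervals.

[28, 35) ∪ [41, 43) ∪ [51, 52)

A, merged: [11, 15), [26, 53).
B, merged: [1, 28), [35, 41), [43, 51), [52, 54).
[11, 15): fully covered by B → removed.
[26, 53) minus B → [28, 35), [41, 43), [51, 52).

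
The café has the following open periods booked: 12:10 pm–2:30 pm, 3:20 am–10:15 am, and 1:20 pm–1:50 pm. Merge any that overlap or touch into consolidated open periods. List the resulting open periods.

3:20 am–10:15 am, 12:10 pm–2:30 pm

Sort by start: 3:20 am–10:15 am, 12:10 pm–2:30 pm, 1:20 pm–1:50 pm.
12:10 pm–2:30 pm is disjoint → start new block.
1:20 pm–1:50 pm overlaps/touches 12:10 pm–2:30 pm → extend to 12:10 pm–2:30 pm.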